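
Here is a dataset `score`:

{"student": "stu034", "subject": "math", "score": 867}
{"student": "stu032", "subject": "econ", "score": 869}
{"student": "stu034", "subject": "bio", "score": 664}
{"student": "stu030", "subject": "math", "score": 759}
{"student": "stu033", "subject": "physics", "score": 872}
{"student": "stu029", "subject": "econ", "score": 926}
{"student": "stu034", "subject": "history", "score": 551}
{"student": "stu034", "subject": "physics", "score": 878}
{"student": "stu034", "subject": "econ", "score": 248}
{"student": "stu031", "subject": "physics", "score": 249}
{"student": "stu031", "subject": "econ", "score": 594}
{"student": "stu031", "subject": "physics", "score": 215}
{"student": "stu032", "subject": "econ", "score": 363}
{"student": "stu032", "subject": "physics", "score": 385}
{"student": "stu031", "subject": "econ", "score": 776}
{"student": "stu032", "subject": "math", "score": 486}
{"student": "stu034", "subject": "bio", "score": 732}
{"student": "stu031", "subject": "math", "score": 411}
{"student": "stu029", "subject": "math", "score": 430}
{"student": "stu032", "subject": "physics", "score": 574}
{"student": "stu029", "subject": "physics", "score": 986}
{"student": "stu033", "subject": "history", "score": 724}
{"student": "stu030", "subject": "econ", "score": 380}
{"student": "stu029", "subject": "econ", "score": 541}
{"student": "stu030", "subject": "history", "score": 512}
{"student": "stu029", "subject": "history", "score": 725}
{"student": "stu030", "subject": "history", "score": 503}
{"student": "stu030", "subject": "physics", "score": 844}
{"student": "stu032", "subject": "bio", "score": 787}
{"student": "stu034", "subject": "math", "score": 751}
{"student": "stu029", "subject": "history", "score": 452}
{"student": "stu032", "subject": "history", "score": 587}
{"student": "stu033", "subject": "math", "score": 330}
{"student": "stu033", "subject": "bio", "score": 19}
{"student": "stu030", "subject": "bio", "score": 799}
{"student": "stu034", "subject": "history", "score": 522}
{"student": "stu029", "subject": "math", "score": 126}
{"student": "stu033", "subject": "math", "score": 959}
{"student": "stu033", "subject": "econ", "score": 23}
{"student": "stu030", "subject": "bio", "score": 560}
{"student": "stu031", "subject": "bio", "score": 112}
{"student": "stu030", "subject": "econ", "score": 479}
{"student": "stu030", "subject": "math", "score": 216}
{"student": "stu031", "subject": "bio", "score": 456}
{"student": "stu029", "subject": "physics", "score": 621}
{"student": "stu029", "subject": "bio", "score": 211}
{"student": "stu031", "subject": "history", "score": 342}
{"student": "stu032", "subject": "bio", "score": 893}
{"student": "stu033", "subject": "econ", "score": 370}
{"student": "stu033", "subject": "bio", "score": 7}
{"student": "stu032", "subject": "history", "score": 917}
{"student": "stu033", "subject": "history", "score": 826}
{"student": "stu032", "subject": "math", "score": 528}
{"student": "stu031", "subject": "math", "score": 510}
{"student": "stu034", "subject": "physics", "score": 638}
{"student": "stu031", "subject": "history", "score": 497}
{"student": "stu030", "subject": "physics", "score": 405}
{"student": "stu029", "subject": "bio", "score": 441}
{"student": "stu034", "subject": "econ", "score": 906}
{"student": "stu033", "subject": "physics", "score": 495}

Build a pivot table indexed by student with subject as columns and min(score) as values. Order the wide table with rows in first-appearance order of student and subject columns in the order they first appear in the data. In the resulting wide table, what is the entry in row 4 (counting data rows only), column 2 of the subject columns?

With rows in first-appearance order of student, row 4 is student=stu033. subject columns in first-appearance order: math, econ, bio, physics, history; column 2 is econ.
Long rows with student=stu033, subject=econ: min(23, 370) = 23.

23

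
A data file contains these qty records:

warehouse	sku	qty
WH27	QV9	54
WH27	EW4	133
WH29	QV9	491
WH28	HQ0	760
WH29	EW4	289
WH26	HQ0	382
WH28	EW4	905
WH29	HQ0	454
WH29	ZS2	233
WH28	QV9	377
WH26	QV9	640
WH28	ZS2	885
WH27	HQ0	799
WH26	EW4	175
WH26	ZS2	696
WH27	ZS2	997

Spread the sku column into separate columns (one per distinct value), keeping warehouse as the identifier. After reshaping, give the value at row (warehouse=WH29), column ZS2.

Wide layout: rows indexed by warehouse, columns are the 4 distinct sku values (QV9, EW4, HQ0, ZS2).
Cell (warehouse=WH29, sku=ZS2) draws from the long row where warehouse=WH29 and sku=ZS2, which has qty=233.

233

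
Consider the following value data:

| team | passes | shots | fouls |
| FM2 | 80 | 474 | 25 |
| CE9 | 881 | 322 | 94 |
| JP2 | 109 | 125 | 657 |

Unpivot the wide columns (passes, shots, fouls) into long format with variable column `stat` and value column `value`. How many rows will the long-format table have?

3 team values × 3 melted columns = 9 rows.

9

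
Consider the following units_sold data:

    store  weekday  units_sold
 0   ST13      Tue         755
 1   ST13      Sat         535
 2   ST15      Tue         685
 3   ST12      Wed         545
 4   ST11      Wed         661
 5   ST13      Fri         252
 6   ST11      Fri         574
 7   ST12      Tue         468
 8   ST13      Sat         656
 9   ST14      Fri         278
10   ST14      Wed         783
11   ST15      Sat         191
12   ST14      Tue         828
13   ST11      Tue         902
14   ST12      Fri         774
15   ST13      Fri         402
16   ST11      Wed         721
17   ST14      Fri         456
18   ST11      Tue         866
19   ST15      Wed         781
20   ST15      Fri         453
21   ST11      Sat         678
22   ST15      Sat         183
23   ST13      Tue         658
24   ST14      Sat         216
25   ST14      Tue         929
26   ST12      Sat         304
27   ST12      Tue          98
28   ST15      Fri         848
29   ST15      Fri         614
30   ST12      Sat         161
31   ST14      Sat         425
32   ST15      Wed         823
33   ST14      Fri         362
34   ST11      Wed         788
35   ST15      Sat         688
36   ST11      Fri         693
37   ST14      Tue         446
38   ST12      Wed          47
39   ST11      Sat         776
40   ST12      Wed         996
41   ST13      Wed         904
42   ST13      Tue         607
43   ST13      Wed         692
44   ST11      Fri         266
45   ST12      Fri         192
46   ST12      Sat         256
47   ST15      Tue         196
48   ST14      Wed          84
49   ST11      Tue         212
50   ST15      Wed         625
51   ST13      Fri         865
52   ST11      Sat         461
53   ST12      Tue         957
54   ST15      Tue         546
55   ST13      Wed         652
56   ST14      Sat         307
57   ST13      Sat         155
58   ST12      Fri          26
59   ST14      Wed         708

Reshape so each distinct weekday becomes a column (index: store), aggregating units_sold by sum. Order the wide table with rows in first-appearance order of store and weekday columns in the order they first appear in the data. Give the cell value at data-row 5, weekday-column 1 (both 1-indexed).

2203

With rows in first-appearance order of store, row 5 is store=ST14. weekday columns in first-appearance order: Tue, Sat, Wed, Fri; column 1 is Tue.
Long rows with store=ST14, weekday=Tue: 828 + 929 + 446 = 2203.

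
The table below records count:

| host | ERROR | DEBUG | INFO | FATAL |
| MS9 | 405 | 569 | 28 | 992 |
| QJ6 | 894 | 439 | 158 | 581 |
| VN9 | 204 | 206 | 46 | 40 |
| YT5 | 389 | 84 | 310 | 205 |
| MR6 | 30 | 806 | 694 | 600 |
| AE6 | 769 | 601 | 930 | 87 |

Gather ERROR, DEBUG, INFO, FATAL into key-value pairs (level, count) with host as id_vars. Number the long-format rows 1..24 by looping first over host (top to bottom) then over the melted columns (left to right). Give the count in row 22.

24 rows total (6 × 4). Row 22: index ⌊(22-1)/4⌋ = 5 into host → AE6; (22-1) mod 4 = 1 into the melted columns → DEBUG.
So row 22 is (AE6, DEBUG, 601); count = 601.

601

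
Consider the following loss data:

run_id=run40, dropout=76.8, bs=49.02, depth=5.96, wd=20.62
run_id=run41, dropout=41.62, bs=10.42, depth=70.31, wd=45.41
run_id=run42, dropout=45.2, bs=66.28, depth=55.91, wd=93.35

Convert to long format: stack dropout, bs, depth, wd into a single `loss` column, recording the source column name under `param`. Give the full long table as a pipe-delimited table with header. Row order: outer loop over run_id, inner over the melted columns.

| run_id | param | loss |
| run40 | dropout | 76.8 |
| run40 | bs | 49.02 |
| run40 | depth | 5.96 |
| run40 | wd | 20.62 |
| run41 | dropout | 41.62 |
| run41 | bs | 10.42 |
| run41 | depth | 70.31 |
| run41 | wd | 45.41 |
| run42 | dropout | 45.2 |
| run42 | bs | 66.28 |
| run42 | depth | 55.91 |
| run42 | wd | 93.35 |

Each (run_id, column) pair becomes one row: 3 × 4 = 12 rows.
For example, (run40, dropout) → loss=76.8.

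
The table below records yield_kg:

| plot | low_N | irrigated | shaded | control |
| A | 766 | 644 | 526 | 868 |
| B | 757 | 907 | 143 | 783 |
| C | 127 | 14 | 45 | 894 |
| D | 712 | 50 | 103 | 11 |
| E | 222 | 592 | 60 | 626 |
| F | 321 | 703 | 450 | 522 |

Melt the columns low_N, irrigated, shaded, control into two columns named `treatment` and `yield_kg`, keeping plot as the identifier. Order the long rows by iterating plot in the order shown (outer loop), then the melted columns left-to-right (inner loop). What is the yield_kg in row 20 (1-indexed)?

626

24 rows total (6 × 4). Row 20: index ⌊(20-1)/4⌋ = 4 into plot → E; (20-1) mod 4 = 3 into the melted columns → control.
So row 20 is (E, control, 626); yield_kg = 626.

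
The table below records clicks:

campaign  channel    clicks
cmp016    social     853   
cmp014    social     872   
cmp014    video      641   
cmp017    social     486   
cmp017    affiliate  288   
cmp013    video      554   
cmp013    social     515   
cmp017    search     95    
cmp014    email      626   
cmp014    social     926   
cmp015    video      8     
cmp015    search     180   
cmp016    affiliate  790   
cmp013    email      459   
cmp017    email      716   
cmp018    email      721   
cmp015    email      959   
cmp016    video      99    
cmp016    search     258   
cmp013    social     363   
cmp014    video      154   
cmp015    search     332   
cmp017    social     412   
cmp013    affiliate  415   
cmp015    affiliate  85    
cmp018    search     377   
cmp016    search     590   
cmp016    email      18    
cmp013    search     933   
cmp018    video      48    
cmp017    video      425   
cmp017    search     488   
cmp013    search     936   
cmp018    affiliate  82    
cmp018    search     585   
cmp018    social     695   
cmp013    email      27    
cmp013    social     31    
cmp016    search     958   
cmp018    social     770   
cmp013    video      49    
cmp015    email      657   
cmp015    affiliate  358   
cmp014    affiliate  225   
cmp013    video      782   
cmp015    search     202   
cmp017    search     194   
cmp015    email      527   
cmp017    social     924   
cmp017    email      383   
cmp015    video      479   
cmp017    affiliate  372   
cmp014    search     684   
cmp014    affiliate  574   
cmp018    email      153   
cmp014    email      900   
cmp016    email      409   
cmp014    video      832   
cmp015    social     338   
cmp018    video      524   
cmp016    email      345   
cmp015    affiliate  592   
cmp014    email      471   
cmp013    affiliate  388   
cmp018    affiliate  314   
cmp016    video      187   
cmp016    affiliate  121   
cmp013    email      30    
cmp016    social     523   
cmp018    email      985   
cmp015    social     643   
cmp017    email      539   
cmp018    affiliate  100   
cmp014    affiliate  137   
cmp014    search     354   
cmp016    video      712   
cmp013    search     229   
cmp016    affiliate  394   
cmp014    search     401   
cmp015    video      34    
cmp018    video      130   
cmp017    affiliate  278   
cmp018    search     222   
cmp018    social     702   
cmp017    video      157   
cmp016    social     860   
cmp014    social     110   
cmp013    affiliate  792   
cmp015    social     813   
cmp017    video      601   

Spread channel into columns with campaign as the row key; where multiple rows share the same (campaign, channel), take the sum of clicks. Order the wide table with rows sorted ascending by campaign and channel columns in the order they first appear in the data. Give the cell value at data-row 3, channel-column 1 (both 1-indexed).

1794

With rows sorted ascending by campaign, row 3 is campaign=cmp015. channel columns in first-appearance order: social, video, affiliate, search, email; column 1 is social.
Long rows with campaign=cmp015, channel=social: 338 + 643 + 813 = 1794.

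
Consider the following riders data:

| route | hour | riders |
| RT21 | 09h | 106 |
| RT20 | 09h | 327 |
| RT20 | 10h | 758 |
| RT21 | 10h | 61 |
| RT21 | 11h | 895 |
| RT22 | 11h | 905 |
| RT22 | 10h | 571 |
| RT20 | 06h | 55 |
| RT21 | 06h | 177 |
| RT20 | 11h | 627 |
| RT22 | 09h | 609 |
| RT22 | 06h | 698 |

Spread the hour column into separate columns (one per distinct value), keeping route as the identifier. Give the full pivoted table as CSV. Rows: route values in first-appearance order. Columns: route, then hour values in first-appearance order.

route,09h,10h,11h,06h
RT21,106,61,895,177
RT20,327,758,627,55
RT22,609,571,905,698

Columns: route plus the 4 distinct hour values (09h, 10h, 11h, 06h).
For example, row RT21 column 09h takes riders=106 from the long row (RT21, 09h).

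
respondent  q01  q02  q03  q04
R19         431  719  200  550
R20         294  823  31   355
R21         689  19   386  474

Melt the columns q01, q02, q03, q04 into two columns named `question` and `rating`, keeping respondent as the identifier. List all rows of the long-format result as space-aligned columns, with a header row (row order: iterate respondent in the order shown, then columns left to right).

respondent  question  rating
R19         q01       431   
R19         q02       719   
R19         q03       200   
R19         q04       550   
R20         q01       294   
R20         q02       823   
R20         q03       31    
R20         q04       355   
R21         q01       689   
R21         q02       19    
R21         q03       386   
R21         q04       474   

Each (respondent, column) pair becomes one row: 3 × 4 = 12 rows.
For example, (R19, q01) → rating=431.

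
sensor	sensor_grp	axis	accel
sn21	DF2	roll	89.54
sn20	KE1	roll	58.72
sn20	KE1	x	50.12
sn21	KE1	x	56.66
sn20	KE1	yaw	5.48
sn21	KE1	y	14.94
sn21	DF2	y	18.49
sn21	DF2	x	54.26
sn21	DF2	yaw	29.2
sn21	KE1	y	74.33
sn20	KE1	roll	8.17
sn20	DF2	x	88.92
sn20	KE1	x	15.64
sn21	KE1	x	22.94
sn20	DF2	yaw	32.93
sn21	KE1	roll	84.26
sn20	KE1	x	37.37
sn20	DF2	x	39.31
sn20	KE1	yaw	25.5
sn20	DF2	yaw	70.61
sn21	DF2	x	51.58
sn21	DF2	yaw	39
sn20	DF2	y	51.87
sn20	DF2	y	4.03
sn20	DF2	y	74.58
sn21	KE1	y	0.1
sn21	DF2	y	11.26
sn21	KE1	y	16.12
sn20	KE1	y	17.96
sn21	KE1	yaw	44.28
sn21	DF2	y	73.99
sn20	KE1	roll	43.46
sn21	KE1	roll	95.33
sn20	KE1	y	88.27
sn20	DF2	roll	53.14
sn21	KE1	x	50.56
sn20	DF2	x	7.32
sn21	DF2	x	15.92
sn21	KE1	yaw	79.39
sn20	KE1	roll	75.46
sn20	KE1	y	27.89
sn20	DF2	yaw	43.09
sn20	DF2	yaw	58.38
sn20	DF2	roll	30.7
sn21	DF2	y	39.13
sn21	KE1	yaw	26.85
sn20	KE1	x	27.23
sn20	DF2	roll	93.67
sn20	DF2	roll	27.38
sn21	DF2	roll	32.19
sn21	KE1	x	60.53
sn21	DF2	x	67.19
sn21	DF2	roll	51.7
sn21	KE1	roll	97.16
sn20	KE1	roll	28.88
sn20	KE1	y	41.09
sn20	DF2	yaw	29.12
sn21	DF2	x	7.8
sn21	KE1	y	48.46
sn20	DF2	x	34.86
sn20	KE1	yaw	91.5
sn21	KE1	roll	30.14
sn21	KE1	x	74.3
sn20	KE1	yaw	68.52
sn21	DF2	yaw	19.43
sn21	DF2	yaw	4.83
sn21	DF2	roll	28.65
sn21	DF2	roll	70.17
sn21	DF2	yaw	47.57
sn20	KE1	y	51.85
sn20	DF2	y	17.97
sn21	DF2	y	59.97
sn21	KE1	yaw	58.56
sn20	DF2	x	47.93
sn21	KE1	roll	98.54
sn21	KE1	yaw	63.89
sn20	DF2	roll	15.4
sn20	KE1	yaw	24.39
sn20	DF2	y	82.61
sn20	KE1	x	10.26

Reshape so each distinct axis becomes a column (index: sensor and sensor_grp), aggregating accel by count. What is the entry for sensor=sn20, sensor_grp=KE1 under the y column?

5

Rows with sensor=sn20, sensor_grp=KE1 and axis=y: accel values are 17.96, 88.27, 27.89, 41.09, 51.85.
5 rows match — count = 5.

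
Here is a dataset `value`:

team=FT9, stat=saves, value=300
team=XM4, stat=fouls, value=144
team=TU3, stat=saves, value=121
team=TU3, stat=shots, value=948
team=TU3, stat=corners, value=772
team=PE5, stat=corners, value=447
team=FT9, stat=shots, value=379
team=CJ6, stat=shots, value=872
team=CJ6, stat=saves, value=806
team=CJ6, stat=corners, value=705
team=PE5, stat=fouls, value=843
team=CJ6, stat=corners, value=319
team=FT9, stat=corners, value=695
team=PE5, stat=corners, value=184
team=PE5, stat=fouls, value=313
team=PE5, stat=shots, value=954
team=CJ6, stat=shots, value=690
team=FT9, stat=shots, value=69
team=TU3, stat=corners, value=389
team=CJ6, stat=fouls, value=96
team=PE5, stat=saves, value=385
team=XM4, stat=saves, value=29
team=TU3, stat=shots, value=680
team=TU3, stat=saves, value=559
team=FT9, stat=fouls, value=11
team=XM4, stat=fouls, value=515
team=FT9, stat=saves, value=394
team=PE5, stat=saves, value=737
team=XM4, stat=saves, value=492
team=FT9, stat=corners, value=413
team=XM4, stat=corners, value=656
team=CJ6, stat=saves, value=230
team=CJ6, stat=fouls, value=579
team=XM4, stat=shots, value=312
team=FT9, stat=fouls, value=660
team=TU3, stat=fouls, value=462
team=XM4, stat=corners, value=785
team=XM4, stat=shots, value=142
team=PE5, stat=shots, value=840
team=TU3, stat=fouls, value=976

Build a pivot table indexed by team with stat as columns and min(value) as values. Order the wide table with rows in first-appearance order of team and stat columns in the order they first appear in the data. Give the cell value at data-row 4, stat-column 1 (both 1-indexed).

With rows in first-appearance order of team, row 4 is team=PE5. stat columns in first-appearance order: saves, fouls, shots, corners; column 1 is saves.
Long rows with team=PE5, stat=saves: min(385, 737) = 385.

385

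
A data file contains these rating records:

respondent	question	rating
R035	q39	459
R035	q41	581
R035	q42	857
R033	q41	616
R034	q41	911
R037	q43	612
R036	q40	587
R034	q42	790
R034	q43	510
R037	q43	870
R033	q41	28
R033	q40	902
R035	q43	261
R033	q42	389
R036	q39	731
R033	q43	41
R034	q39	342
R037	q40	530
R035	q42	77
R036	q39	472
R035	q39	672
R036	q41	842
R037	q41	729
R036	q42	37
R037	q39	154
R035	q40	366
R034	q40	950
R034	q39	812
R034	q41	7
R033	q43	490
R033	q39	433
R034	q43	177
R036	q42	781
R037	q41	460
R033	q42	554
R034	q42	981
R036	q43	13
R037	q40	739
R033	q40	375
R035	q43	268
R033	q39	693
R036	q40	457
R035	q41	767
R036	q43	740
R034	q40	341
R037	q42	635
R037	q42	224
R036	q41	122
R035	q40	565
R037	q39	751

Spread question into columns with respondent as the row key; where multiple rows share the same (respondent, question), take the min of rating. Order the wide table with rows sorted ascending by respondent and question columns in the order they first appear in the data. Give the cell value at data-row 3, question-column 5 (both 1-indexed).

With rows sorted ascending by respondent, row 3 is respondent=R035. question columns in first-appearance order: q39, q41, q42, q43, q40; column 5 is q40.
Long rows with respondent=R035, question=q40: min(366, 565) = 366.

366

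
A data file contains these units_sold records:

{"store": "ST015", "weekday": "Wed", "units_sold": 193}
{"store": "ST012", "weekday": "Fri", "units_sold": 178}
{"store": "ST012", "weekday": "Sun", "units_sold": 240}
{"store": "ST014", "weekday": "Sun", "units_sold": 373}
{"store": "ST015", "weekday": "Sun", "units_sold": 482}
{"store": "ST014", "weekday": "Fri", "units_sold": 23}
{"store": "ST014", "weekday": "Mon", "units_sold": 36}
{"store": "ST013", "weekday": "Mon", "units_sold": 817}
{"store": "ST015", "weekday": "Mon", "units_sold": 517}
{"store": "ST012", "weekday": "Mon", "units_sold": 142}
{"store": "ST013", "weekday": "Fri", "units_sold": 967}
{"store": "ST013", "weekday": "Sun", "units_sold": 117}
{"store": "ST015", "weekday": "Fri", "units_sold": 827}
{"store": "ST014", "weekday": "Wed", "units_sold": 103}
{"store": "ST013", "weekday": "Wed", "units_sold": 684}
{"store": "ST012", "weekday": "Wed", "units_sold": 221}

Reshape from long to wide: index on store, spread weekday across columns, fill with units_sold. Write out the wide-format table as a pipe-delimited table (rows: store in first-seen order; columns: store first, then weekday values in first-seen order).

| store | Wed | Fri | Sun | Mon |
| ST015 | 193 | 827 | 482 | 517 |
| ST012 | 221 | 178 | 240 | 142 |
| ST014 | 103 | 23 | 373 | 36 |
| ST013 | 684 | 967 | 117 | 817 |

Columns: store plus the 4 distinct weekday values (Wed, Fri, Sun, Mon).
For example, row ST015 column Wed takes units_sold=193 from the long row (ST015, Wed).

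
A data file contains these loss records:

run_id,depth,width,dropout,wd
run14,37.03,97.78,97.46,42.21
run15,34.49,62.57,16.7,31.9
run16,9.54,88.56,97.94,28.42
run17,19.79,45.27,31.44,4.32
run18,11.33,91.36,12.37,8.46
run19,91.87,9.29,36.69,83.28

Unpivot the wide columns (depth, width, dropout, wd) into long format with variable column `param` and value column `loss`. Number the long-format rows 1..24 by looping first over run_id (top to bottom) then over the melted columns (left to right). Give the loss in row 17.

24 rows total (6 × 4). Row 17: index ⌊(17-1)/4⌋ = 4 into run_id → run18; (17-1) mod 4 = 0 into the melted columns → depth.
So row 17 is (run18, depth, 11.33); loss = 11.33.

11.33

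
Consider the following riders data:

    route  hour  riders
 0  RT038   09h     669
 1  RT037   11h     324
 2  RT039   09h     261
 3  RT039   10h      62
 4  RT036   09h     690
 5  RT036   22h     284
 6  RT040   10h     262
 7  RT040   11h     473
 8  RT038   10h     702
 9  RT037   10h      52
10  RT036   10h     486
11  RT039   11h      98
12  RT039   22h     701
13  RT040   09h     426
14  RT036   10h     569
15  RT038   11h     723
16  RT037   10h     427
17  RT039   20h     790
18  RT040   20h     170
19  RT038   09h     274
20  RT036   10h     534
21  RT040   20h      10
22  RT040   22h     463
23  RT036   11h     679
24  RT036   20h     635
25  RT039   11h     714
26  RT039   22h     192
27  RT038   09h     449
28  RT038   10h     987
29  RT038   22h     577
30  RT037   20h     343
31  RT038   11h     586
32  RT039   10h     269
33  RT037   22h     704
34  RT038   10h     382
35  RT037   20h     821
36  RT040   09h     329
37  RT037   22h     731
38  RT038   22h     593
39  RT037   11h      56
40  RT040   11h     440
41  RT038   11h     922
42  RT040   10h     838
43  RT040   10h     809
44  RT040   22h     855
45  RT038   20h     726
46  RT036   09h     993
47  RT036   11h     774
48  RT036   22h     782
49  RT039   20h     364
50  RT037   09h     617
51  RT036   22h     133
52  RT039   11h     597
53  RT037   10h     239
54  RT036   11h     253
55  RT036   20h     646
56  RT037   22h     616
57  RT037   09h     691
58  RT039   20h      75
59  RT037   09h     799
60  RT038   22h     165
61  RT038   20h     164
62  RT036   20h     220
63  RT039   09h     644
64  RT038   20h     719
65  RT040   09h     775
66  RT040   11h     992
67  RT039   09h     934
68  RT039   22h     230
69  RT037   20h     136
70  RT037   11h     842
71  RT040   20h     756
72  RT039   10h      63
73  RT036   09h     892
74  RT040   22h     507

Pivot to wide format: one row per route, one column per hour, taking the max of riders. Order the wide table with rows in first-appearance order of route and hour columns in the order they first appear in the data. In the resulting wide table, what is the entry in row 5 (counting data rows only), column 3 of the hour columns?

838

With rows in first-appearance order of route, row 5 is route=RT040. hour columns in first-appearance order: 09h, 11h, 10h, 22h, 20h; column 3 is 10h.
Long rows with route=RT040, hour=10h: max(262, 838, 809) = 838.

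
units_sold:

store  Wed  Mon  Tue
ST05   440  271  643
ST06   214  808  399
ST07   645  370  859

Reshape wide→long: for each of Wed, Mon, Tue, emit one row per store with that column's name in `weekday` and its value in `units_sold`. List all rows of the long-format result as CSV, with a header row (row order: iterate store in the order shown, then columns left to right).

Each (store, column) pair becomes one row: 3 × 3 = 9 rows.
For example, (ST05, Wed) → units_sold=440.

store,weekday,units_sold
ST05,Wed,440
ST05,Mon,271
ST05,Tue,643
ST06,Wed,214
ST06,Mon,808
ST06,Tue,399
ST07,Wed,645
ST07,Mon,370
ST07,Tue,859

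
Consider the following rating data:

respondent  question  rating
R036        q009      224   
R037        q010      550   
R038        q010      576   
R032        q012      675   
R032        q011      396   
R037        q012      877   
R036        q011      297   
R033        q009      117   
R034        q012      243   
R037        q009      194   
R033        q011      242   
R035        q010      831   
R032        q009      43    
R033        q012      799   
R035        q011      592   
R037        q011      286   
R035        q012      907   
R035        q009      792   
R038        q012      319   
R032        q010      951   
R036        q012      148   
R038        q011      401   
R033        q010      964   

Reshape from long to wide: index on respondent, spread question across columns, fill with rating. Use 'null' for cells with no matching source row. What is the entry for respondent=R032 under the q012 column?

The long row with respondent=R032, question=q012 has rating=675.

675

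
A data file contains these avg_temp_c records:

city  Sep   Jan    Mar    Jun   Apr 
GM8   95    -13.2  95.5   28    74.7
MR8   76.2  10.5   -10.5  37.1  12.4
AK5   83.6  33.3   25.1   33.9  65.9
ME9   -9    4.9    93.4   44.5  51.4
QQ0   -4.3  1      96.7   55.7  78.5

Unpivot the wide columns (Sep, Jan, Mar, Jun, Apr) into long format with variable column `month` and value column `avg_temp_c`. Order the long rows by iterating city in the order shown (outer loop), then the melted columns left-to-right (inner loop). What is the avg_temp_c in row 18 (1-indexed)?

93.4

25 rows total (5 × 5). Row 18: index ⌊(18-1)/5⌋ = 3 into city → ME9; (18-1) mod 5 = 2 into the melted columns → Mar.
So row 18 is (ME9, Mar, 93.4); avg_temp_c = 93.4.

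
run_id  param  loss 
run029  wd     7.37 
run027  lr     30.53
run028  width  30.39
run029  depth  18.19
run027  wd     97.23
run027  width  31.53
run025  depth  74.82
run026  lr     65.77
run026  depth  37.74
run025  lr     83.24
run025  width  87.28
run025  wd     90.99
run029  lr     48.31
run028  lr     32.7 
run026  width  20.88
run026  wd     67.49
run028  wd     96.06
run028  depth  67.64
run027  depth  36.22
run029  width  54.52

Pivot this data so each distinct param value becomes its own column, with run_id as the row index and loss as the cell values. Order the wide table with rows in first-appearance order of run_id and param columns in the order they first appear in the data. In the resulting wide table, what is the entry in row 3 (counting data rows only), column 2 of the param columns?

32.7

With rows in first-appearance order of run_id, row 3 is run_id=run028. param columns in first-appearance order: wd, lr, width, depth; column 2 is lr.
Long rows with run_id=run028, param=lr: loss = 32.7.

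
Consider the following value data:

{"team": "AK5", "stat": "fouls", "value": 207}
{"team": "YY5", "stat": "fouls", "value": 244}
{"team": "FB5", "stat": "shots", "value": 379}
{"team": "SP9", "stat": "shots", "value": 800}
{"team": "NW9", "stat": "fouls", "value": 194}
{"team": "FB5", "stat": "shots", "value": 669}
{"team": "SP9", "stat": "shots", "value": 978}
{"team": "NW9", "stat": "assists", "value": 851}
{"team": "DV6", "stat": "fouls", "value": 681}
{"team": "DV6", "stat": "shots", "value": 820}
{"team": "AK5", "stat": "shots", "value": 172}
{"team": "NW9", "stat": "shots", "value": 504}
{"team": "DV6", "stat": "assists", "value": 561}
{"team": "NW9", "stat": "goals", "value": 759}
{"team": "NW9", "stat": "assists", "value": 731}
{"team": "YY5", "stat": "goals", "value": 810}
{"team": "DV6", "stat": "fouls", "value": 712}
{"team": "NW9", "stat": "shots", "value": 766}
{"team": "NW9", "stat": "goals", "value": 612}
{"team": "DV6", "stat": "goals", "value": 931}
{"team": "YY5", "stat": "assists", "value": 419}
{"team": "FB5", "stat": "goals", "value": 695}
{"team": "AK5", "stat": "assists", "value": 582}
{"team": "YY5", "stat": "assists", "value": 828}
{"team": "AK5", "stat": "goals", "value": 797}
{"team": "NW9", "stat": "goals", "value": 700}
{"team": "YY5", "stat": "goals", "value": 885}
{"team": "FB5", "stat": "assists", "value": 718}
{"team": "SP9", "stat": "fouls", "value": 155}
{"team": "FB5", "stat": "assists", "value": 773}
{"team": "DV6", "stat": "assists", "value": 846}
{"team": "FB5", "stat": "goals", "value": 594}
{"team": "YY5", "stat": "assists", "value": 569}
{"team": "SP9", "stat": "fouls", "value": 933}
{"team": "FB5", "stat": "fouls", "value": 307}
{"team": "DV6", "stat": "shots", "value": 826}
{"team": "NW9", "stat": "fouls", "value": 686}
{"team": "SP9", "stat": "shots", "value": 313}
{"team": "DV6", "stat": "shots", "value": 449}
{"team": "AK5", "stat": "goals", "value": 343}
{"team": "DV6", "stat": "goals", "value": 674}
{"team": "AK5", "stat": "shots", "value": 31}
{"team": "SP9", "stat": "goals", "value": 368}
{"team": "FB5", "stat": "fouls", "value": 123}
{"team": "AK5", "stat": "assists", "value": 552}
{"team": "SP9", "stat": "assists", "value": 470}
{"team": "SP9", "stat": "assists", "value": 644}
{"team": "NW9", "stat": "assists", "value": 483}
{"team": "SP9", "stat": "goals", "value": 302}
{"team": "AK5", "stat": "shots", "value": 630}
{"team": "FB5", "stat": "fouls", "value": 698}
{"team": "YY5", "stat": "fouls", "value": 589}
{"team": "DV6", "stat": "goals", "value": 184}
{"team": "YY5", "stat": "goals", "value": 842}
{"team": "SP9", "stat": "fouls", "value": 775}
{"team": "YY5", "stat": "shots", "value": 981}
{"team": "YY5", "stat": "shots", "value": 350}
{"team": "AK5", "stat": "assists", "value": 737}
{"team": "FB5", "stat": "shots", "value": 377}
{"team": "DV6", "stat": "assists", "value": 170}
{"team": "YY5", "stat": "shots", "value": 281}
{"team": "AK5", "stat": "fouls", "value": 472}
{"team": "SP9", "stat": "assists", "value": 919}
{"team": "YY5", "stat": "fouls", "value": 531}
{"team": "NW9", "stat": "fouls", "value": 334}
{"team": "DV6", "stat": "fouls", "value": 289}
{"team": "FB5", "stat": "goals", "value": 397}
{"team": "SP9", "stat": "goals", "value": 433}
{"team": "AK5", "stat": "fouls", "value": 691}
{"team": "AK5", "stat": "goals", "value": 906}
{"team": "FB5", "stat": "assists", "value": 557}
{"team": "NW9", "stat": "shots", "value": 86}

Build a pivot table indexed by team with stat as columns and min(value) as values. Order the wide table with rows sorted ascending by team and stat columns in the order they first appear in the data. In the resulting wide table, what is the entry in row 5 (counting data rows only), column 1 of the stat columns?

With rows sorted ascending by team, row 5 is team=SP9. stat columns in first-appearance order: fouls, shots, assists, goals; column 1 is fouls.
Long rows with team=SP9, stat=fouls: min(155, 933, 775) = 155.

155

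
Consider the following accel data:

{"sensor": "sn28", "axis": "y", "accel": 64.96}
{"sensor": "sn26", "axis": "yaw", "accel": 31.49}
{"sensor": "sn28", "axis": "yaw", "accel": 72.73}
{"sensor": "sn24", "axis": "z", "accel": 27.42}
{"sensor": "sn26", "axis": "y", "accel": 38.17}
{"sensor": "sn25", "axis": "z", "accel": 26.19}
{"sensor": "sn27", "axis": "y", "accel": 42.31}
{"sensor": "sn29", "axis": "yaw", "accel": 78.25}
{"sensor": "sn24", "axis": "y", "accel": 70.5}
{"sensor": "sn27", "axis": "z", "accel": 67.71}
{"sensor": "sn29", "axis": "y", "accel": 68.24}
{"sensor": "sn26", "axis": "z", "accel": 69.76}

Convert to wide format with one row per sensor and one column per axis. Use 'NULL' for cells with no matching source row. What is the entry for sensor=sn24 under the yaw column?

No long-format row has sensor=sn24 and axis=yaw, so the cell is NULL.

NULL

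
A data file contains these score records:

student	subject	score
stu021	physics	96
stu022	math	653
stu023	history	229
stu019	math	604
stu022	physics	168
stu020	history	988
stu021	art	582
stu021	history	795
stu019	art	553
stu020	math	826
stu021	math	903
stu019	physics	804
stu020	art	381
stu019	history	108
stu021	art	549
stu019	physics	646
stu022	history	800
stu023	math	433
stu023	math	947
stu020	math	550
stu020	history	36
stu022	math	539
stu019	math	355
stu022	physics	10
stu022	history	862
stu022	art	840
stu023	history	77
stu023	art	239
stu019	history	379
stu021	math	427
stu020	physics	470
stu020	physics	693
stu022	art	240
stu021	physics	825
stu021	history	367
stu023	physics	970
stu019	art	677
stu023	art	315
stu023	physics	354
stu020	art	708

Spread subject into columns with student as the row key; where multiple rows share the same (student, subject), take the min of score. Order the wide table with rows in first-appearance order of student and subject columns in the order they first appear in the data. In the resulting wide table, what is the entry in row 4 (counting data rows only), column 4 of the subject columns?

With rows in first-appearance order of student, row 4 is student=stu019. subject columns in first-appearance order: physics, math, history, art; column 4 is art.
Long rows with student=stu019, subject=art: min(553, 677) = 553.

553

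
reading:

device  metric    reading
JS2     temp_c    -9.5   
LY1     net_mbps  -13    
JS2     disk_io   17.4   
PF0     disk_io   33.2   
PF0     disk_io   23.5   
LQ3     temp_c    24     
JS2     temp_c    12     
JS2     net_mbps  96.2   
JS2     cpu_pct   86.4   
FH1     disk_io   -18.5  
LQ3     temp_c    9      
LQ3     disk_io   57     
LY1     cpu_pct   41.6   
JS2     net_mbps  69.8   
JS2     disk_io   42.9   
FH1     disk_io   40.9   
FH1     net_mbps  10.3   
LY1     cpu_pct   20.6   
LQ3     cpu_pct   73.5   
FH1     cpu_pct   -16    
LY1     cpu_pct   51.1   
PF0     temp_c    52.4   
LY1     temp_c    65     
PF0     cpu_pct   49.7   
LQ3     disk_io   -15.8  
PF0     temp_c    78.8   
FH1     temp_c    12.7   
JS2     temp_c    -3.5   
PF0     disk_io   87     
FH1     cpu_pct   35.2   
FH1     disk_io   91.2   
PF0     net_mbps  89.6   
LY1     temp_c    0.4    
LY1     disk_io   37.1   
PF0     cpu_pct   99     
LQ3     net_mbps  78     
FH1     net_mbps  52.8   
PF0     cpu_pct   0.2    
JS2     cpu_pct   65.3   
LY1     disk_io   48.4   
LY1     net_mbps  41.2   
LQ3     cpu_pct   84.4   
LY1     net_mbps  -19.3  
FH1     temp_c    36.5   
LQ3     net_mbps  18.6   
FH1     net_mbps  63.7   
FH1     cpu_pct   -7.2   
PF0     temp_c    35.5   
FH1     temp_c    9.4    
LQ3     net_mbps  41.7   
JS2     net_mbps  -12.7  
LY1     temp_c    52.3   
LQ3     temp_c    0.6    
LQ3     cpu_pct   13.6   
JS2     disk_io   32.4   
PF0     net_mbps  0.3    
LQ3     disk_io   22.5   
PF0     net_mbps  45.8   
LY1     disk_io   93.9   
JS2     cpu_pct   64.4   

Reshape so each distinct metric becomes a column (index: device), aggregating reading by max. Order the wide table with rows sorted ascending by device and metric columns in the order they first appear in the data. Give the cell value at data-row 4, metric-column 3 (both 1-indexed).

93.9

With rows sorted ascending by device, row 4 is device=LY1. metric columns in first-appearance order: temp_c, net_mbps, disk_io, cpu_pct; column 3 is disk_io.
Long rows with device=LY1, metric=disk_io: max(37.1, 48.4, 93.9) = 93.9.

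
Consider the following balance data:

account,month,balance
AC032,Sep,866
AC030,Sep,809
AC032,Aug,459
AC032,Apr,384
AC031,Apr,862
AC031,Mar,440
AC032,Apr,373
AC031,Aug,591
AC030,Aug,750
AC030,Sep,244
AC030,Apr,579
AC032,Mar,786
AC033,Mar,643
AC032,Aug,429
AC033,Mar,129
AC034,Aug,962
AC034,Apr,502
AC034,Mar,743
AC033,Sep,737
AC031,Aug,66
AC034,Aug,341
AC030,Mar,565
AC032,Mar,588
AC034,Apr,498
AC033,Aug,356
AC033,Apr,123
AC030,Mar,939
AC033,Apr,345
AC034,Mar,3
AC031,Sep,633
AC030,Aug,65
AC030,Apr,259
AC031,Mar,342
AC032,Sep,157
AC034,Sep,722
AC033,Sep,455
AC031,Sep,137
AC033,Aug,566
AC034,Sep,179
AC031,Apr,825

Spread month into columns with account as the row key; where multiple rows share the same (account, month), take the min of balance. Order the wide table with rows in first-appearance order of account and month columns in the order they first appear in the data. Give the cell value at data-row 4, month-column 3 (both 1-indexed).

With rows in first-appearance order of account, row 4 is account=AC033. month columns in first-appearance order: Sep, Aug, Apr, Mar; column 3 is Apr.
Long rows with account=AC033, month=Apr: min(123, 345) = 123.

123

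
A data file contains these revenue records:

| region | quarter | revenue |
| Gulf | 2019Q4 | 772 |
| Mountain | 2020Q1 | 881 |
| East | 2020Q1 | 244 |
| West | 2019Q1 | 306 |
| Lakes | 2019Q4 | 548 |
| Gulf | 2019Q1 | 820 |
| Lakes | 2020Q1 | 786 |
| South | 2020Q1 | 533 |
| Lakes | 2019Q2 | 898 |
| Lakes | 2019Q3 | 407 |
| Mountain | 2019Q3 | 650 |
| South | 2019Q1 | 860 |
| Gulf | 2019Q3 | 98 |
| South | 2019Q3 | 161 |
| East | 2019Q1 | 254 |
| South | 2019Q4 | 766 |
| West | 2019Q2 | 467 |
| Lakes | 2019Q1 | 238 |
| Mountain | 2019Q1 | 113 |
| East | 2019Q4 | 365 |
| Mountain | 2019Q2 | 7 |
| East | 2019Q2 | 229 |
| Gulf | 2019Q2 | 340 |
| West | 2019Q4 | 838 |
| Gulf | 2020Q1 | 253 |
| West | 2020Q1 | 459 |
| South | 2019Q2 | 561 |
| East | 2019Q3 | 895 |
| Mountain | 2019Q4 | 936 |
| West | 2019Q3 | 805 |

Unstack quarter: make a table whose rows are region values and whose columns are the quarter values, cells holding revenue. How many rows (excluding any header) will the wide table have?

6

6 distinct region values → 6 rows.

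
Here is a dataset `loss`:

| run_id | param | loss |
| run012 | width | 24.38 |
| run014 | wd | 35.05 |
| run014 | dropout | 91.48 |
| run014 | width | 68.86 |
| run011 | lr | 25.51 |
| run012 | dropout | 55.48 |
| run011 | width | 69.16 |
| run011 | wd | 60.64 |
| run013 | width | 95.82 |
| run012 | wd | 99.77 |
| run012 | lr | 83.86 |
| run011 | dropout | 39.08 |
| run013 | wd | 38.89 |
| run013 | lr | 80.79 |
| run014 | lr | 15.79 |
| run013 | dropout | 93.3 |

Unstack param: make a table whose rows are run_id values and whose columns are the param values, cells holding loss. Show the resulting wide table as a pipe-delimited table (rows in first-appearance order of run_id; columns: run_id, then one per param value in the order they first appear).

| run_id | width | wd | dropout | lr |
| run012 | 24.38 | 99.77 | 55.48 | 83.86 |
| run014 | 68.86 | 35.05 | 91.48 | 15.79 |
| run011 | 69.16 | 60.64 | 39.08 | 25.51 |
| run013 | 95.82 | 38.89 | 93.3 | 80.79 |

Columns: run_id plus the 4 distinct param values (width, wd, dropout, lr).
For example, row run012 column width takes loss=24.38 from the long row (run012, width).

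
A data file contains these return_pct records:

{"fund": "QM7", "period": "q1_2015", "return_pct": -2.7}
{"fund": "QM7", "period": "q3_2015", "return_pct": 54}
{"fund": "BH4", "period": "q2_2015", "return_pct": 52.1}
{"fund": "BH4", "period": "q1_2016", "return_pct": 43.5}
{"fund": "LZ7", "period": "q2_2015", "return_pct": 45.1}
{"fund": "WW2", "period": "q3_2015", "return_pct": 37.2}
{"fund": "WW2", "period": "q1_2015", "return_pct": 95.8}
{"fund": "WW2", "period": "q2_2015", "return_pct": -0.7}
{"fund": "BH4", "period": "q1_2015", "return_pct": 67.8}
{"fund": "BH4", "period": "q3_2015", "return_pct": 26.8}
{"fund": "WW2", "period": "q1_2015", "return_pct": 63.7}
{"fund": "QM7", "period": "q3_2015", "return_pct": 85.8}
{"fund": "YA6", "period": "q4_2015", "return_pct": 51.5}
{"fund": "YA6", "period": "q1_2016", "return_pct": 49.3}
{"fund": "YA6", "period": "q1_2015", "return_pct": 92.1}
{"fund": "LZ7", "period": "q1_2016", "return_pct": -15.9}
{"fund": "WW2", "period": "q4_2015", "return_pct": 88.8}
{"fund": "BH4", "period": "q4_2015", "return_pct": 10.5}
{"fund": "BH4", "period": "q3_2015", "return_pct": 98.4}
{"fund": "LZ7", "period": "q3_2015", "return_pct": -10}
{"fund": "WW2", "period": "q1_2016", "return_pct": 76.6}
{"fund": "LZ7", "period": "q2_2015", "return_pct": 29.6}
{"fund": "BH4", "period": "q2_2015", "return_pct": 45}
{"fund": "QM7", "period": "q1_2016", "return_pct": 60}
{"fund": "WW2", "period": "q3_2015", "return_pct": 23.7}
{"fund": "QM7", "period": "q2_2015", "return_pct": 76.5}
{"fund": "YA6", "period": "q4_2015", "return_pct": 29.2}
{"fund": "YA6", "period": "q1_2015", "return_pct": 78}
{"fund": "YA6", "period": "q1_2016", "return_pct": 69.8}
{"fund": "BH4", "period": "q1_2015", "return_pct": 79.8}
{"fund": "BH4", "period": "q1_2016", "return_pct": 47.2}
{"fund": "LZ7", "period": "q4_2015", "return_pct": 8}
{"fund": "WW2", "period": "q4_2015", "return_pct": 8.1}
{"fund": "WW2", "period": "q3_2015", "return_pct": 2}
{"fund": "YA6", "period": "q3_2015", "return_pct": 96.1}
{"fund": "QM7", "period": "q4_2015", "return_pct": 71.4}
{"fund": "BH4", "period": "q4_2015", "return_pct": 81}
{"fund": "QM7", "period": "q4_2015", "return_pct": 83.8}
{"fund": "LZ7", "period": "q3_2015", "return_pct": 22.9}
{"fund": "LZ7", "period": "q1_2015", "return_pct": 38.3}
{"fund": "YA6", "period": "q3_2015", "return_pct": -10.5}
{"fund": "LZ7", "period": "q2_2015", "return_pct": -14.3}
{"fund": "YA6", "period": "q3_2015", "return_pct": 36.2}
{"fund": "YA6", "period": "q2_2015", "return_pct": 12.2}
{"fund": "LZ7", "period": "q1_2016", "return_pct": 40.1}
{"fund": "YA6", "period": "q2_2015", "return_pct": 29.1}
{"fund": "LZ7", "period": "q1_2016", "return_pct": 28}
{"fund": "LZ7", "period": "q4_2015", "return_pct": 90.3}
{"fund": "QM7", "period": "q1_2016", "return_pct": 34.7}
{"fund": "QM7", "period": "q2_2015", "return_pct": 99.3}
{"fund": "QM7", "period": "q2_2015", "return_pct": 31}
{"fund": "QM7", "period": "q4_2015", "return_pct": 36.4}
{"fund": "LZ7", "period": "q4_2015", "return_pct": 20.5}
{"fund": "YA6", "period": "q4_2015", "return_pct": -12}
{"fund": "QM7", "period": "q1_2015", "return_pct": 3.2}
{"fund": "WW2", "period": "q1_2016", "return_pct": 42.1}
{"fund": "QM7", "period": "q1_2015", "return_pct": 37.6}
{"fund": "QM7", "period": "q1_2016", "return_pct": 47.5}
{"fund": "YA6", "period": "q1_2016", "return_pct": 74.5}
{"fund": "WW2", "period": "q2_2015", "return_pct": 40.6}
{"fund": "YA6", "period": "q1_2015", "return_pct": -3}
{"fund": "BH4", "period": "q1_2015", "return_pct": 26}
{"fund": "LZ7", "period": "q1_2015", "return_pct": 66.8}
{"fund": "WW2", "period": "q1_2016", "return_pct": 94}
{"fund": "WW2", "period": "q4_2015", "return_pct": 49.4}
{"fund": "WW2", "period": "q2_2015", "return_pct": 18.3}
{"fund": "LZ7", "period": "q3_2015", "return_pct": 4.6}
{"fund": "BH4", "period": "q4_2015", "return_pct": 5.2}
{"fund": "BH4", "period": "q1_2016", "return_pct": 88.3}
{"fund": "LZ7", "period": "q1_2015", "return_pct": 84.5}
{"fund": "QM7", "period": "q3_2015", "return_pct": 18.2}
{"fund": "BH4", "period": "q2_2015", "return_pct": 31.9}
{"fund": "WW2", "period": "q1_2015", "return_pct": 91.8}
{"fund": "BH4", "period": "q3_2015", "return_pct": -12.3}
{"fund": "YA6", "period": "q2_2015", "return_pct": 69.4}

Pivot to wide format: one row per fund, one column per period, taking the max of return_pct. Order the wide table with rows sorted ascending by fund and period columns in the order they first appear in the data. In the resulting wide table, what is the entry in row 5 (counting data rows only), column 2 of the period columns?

With rows sorted ascending by fund, row 5 is fund=YA6. period columns in first-appearance order: q1_2015, q3_2015, q2_2015, q1_2016, q4_2015; column 2 is q3_2015.
Long rows with fund=YA6, period=q3_2015: max(96.1, -10.5, 36.2) = 96.1.

96.1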